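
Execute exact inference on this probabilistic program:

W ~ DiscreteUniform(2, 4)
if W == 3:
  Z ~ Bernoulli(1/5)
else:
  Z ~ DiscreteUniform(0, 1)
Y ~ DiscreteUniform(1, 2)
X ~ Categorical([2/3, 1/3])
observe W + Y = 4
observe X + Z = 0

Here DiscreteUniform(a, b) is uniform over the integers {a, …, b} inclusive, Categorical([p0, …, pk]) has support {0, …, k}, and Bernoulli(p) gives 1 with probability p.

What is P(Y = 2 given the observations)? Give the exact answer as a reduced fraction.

Enumerate traces; 2 have nonzero weight after conditioning:
  (W=2, Z=0, Y=2, X=0) weight 1/18
  (W=3, Z=0, Y=1, X=0) weight 4/45
Group by Y:
  weight(Y=1) = 4/45
  weight(Y=2) = 1/18
Total weight = 4/45 + 1/18 = 13/90
P(Y=1 | obs) = 4/45 / 13/90 = 8/13
P(Y=2 | obs) = 1/18 / 13/90 = 5/13

P(Y = 2 | obs) = 5/13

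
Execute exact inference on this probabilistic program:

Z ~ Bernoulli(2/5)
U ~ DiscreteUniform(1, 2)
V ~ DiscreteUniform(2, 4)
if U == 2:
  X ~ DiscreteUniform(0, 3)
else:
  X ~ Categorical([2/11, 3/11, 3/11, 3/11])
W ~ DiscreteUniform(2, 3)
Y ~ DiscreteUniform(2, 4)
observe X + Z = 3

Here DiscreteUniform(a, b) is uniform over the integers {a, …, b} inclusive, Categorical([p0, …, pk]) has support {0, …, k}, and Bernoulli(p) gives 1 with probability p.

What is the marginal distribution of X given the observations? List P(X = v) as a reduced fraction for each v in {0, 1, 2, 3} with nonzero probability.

Enumerate traces; 72 have nonzero weight after conditioning:
  (Z=0, U=1, V=2, X=3, W=2, Y=2) weight 1/220
  (Z=0, U=1, V=2, X=3, W=2, Y=3) weight 1/220
  (Z=0, U=1, V=2, X=3, W=2, Y=4) weight 1/220
  (Z=0, U=1, V=2, X=3, W=3, Y=2) weight 1/220
  (Z=0, U=1, V=2, X=3, W=3, Y=3) weight 1/220
  (Z=0, U=1, V=2, X=3, W=3, Y=4) weight 1/220
  (Z=0, U=1, V=3, X=3, W=2, Y=2) weight 1/220
  (Z=0, U=1, V=3, X=3, W=2, Y=3) weight 1/220
  (Z=1, U=1, V=2, X=2, W=2, Y=2) weight 1/330
  … 63 more
Group by X:
  weight(X=2) = 23/220
  weight(X=3) = 69/440
Total weight = 23/220 + 69/440 = 23/88
P(X=2 | obs) = 23/220 / 23/88 = 2/5
P(X=3 | obs) = 69/440 / 23/88 = 3/5

P(X=2) = 2/5, P(X=3) = 3/5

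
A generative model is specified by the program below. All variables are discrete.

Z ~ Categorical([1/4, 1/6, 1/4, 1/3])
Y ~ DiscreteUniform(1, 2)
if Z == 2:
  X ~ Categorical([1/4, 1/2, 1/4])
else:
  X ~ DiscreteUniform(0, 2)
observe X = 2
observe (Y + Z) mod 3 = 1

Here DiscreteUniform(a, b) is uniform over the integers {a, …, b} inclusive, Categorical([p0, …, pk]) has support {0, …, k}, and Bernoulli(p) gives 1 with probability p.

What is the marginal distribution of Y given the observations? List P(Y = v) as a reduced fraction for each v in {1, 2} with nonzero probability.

P(Y=1) = 28/37, P(Y=2) = 9/37

Enumerate traces; 3 have nonzero weight after conditioning:
  (Z=0, Y=1, X=2) weight 1/24
  (Z=2, Y=2, X=2) weight 1/32
  (Z=3, Y=1, X=2) weight 1/18
Group by Y:
  weight(Y=1) = 7/72
  weight(Y=2) = 1/32
Total weight = 7/72 + 1/32 = 37/288
P(Y=1 | obs) = 7/72 / 37/288 = 28/37
P(Y=2 | obs) = 1/32 / 37/288 = 9/37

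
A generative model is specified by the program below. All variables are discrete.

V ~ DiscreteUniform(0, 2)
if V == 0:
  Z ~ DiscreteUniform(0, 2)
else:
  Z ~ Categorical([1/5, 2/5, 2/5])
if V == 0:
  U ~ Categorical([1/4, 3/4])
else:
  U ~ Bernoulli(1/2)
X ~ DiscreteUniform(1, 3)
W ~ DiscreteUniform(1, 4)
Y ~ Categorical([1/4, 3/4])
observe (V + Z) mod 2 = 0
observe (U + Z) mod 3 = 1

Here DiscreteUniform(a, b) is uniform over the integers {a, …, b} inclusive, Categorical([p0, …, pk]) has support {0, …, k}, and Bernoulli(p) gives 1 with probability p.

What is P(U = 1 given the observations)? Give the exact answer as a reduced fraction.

Enumerate traces; 72 have nonzero weight after conditioning:
  (V=0, Z=0, U=1, X=1, W=1, Y=0) weight 1/576
  (V=0, Z=0, U=1, X=1, W=1, Y=1) weight 1/192
  (V=0, Z=0, U=1, X=1, W=2, Y=0) weight 1/576
  (V=0, Z=0, U=1, X=1, W=2, Y=1) weight 1/192
  (V=0, Z=0, U=1, X=1, W=3, Y=0) weight 1/576
  (V=0, Z=0, U=1, X=1, W=3, Y=1) weight 1/192
  (V=0, Z=0, U=1, X=1, W=4, Y=0) weight 1/576
  (V=0, Z=0, U=1, X=1, W=4, Y=1) weight 1/192
  (V=1, Z=1, U=0, X=1, W=1, Y=0) weight 1/720
  … 63 more
Group by U:
  weight(U=0) = 1/15
  weight(U=1) = 7/60
Total weight = 1/15 + 7/60 = 11/60
P(U=0 | obs) = 1/15 / 11/60 = 4/11
P(U=1 | obs) = 7/60 / 11/60 = 7/11

P(U = 1 | obs) = 7/11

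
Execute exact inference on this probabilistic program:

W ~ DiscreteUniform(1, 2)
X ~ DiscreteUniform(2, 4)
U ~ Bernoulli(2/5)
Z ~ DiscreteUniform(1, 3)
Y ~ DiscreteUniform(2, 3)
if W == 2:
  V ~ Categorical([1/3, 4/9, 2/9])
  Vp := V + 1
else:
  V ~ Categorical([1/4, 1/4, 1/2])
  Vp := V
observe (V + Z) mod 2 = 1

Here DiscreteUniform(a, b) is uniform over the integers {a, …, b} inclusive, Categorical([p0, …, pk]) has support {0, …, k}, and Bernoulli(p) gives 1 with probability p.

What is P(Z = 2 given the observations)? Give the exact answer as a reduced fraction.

P(Z = 2 | obs) = 25/119

Enumerate traces; 120 have nonzero weight after conditioning:
  (W=1, X=2, U=0, Z=1, Y=2, V=0) weight 1/240
  (W=1, X=2, U=0, Z=1, Y=2, V=2) weight 1/120
  (W=1, X=2, U=0, Z=1, Y=3, V=0) weight 1/240
  (W=1, X=2, U=0, Z=1, Y=3, V=2) weight 1/120
  (W=1, X=2, U=0, Z=2, Y=2, V=1) weight 1/240
  (W=1, X=2, U=0, Z=2, Y=3, V=1) weight 1/240
  (W=1, X=2, U=0, Z=3, Y=2, V=0) weight 1/240
  (W=1, X=2, U=0, Z=3, Y=2, V=2) weight 1/120
  … 112 more
Group by Z:
  weight(Z=1) = 47/216
  weight(Z=2) = 25/216
  weight(Z=3) = 47/216
Total weight = 47/216 + 25/216 + 47/216 = 119/216
P(Z=1 | obs) = 47/216 / 119/216 = 47/119
P(Z=2 | obs) = 25/216 / 119/216 = 25/119
P(Z=3 | obs) = 47/216 / 119/216 = 47/119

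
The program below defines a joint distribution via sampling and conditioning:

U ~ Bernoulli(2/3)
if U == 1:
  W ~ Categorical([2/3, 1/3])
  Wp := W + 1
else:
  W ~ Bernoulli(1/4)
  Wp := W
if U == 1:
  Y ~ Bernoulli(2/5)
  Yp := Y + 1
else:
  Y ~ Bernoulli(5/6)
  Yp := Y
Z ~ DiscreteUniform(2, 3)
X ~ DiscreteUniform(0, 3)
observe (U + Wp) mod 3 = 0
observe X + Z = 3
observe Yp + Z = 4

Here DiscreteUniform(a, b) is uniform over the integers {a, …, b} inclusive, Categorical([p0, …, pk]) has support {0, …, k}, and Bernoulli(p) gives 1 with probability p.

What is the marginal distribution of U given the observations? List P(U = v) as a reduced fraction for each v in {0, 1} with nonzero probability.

Enumerate traces; 3 have nonzero weight after conditioning:
  (U=0, W=0, Y=1, Z=3, X=0) weight 5/192
  (U=1, W=1, Y=0, Z=3, X=0) weight 1/60
  (U=1, W=1, Y=1, Z=2, X=1) weight 1/90
Group by U:
  weight(U=0) = 5/192
  weight(U=1) = 1/36
Total weight = 5/192 + 1/36 = 31/576
P(U=0 | obs) = 5/192 / 31/576 = 15/31
P(U=1 | obs) = 1/36 / 31/576 = 16/31

P(U=0) = 15/31, P(U=1) = 16/31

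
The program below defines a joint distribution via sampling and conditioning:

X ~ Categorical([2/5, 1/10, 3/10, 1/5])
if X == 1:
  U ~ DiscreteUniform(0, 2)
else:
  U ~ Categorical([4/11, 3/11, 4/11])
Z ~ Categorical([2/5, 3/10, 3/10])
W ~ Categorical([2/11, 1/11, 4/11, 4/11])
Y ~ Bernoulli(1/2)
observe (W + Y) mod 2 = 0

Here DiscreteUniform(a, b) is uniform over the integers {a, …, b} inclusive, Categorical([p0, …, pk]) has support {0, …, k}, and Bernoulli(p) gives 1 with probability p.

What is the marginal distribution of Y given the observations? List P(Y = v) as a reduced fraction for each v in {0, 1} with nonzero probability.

Enumerate traces; 144 have nonzero weight after conditioning:
  (X=0, U=0, Z=0, W=0, Y=0) weight 16/3025
  (X=0, U=0, Z=0, W=1, Y=1) weight 8/3025
  (X=0, U=0, Z=0, W=2, Y=0) weight 32/3025
  (X=0, U=0, Z=0, W=3, Y=1) weight 32/3025
  (X=0, U=0, Z=1, W=0, Y=0) weight 12/3025
  (X=0, U=0, Z=1, W=1, Y=1) weight 6/3025
  (X=0, U=0, Z=1, W=2, Y=0) weight 24/3025
  (X=0, U=0, Z=1, W=3, Y=1) weight 24/3025
  … 136 more
Group by Y:
  weight(Y=0) = 3/11
  weight(Y=1) = 5/22
Total weight = 3/11 + 5/22 = 1/2
P(Y=0 | obs) = 3/11 / 1/2 = 6/11
P(Y=1 | obs) = 5/22 / 1/2 = 5/11

P(Y=0) = 6/11, P(Y=1) = 5/11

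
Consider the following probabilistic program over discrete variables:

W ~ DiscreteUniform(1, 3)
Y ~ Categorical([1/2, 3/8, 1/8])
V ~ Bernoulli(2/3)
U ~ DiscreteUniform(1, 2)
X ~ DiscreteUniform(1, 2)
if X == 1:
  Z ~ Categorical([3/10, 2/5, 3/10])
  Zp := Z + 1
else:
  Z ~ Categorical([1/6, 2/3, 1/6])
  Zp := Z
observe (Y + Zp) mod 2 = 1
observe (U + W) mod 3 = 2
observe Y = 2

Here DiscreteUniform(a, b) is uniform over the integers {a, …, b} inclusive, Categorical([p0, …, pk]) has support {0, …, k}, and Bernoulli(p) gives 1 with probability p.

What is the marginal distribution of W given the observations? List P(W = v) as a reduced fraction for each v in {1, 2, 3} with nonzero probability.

P(W=1) = 1/2, P(W=3) = 1/2

Enumerate traces; 12 have nonzero weight after conditioning:
  (W=1, Y=2, V=0, U=1, X=1, Z=0) weight 1/960
  (W=1, Y=2, V=0, U=1, X=1, Z=2) weight 1/960
  (W=1, Y=2, V=0, U=1, X=2, Z=1) weight 1/432
  (W=1, Y=2, V=1, U=1, X=1, Z=0) weight 1/480
  (W=1, Y=2, V=1, U=1, X=1, Z=2) weight 1/480
  (W=1, Y=2, V=1, U=1, X=2, Z=1) weight 1/216
  (W=3, Y=2, V=0, U=2, X=1, Z=0) weight 1/960
  (W=3, Y=2, V=0, U=2, X=1, Z=2) weight 1/960
  … 4 more
Group by W:
  weight(W=1) = 19/1440
  weight(W=3) = 19/1440
Total weight = 19/1440 + 19/1440 = 19/720
P(W=1 | obs) = 19/1440 / 19/720 = 1/2
P(W=3 | obs) = 19/1440 / 19/720 = 1/2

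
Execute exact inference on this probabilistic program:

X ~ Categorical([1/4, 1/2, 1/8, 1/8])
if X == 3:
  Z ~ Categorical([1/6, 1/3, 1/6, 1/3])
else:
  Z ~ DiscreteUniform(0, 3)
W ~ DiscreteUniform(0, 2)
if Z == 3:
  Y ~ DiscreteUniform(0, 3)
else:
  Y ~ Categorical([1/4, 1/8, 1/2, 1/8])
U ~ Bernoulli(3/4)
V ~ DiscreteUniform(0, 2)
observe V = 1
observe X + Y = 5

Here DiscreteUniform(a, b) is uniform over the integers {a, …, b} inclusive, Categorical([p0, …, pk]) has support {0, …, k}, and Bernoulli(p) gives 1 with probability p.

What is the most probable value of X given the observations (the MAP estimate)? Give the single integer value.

Enumerate traces; 48 have nonzero weight after conditioning:
  (X=2, Z=0, W=0, Y=3, U=0, V=1) weight 1/9216
  (X=2, Z=0, W=0, Y=3, U=1, V=1) weight 1/3072
  (X=2, Z=0, W=1, Y=3, U=0, V=1) weight 1/9216
  (X=2, Z=0, W=1, Y=3, U=1, V=1) weight 1/3072
  (X=2, Z=0, W=2, Y=3, U=0, V=1) weight 1/9216
  (X=2, Z=0, W=2, Y=3, U=1, V=1) weight 1/3072
  (X=2, Z=1, W=0, Y=3, U=0, V=1) weight 1/9216
  (X=2, Z=1, W=0, Y=3, U=1, V=1) weight 1/3072
  (X=3, Z=0, W=0, Y=2, U=0, V=1) weight 1/3456
  … 39 more
Group by X:
  weight(X=2) = 5/768
  weight(X=3) = 5/288
Total weight = 5/768 + 5/288 = 55/2304
P(X=2 | obs) = 5/768 / 55/2304 = 3/11
P(X=3 | obs) = 5/288 / 55/2304 = 8/11
argmax = 3

argmax_v P(X = v | obs) = 3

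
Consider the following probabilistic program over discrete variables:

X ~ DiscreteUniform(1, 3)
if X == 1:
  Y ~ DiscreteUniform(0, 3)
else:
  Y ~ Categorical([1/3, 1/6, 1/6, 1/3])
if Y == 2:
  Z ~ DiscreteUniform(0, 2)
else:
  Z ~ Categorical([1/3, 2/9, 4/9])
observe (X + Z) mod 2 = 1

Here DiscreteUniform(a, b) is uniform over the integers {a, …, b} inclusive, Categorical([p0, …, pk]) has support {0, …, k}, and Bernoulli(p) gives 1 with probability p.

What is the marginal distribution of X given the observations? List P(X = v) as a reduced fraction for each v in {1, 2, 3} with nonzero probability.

Enumerate traces; 20 have nonzero weight after conditioning:
  (X=1, Y=0, Z=0) weight 1/36
  (X=1, Y=0, Z=2) weight 1/27
  (X=1, Y=1, Z=0) weight 1/36
  (X=1, Y=1, Z=2) weight 1/27
  (X=1, Y=2, Z=0) weight 1/36
  (X=1, Y=2, Z=2) weight 1/36
  (X=1, Y=3, Z=0) weight 1/36
  (X=1, Y=3, Z=2) weight 1/27
  (X=2, Y=0, Z=1) weight 2/81
  (X=3, Y=0, Z=0) weight 1/27
  … 10 more
Group by X:
  weight(X=1) = 1/4
  weight(X=2) = 13/162
  weight(X=3) = 41/162
Total weight = 1/4 + 13/162 + 41/162 = 7/12
P(X=1 | obs) = 1/4 / 7/12 = 3/7
P(X=2 | obs) = 13/162 / 7/12 = 26/189
P(X=3 | obs) = 41/162 / 7/12 = 82/189

P(X=1) = 3/7, P(X=2) = 26/189, P(X=3) = 82/189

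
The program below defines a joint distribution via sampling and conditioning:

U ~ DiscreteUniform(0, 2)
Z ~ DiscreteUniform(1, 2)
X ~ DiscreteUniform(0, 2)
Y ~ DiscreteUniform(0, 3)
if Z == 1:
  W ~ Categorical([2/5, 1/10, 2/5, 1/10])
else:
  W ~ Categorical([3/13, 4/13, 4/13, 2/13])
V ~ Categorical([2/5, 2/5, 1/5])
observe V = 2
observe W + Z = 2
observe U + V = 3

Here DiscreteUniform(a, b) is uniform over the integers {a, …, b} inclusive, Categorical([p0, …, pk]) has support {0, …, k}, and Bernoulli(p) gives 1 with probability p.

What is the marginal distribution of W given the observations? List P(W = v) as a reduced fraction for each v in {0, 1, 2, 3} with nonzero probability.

P(W=0) = 30/43, P(W=1) = 13/43

Enumerate traces; 24 have nonzero weight after conditioning:
  (U=1, Z=1, X=0, Y=0, W=1, V=2) weight 1/3600
  (U=1, Z=1, X=0, Y=1, W=1, V=2) weight 1/3600
  (U=1, Z=1, X=0, Y=2, W=1, V=2) weight 1/3600
  (U=1, Z=1, X=0, Y=3, W=1, V=2) weight 1/3600
  (U=1, Z=1, X=1, Y=0, W=1, V=2) weight 1/3600
  (U=1, Z=1, X=1, Y=1, W=1, V=2) weight 1/3600
  (U=1, Z=1, X=1, Y=2, W=1, V=2) weight 1/3600
  (U=1, Z=1, X=1, Y=3, W=1, V=2) weight 1/3600
  (U=1, Z=2, X=0, Y=0, W=0, V=2) weight 1/1560
  … 15 more
Group by W:
  weight(W=0) = 1/130
  weight(W=1) = 1/300
Total weight = 1/130 + 1/300 = 43/3900
P(W=0 | obs) = 1/130 / 43/3900 = 30/43
P(W=1 | obs) = 1/300 / 43/3900 = 13/43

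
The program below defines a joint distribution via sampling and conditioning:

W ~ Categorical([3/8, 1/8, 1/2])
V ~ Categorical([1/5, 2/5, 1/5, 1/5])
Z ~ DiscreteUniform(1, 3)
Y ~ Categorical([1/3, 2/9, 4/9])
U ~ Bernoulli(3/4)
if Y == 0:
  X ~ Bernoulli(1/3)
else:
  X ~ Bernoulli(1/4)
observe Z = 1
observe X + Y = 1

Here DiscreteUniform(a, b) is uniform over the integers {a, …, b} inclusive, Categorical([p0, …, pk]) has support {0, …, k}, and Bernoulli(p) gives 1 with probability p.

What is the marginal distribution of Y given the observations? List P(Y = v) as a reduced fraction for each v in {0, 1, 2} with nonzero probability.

Enumerate traces; 48 have nonzero weight after conditioning:
  (W=0, V=0, Z=1, Y=0, U=0, X=1) weight 1/1440
  (W=0, V=0, Z=1, Y=0, U=1, X=1) weight 1/480
  (W=0, V=0, Z=1, Y=1, U=0, X=0) weight 1/960
  (W=0, V=0, Z=1, Y=1, U=1, X=0) weight 1/320
  (W=0, V=1, Z=1, Y=0, U=0, X=1) weight 1/720
  (W=0, V=1, Z=1, Y=0, U=1, X=1) weight 1/240
  (W=0, V=1, Z=1, Y=1, U=0, X=0) weight 1/480
  (W=0, V=1, Z=1, Y=1, U=1, X=0) weight 1/160
  … 40 more
Group by Y:
  weight(Y=0) = 1/27
  weight(Y=1) = 1/18
Total weight = 1/27 + 1/18 = 5/54
P(Y=0 | obs) = 1/27 / 5/54 = 2/5
P(Y=1 | obs) = 1/18 / 5/54 = 3/5

P(Y=0) = 2/5, P(Y=1) = 3/5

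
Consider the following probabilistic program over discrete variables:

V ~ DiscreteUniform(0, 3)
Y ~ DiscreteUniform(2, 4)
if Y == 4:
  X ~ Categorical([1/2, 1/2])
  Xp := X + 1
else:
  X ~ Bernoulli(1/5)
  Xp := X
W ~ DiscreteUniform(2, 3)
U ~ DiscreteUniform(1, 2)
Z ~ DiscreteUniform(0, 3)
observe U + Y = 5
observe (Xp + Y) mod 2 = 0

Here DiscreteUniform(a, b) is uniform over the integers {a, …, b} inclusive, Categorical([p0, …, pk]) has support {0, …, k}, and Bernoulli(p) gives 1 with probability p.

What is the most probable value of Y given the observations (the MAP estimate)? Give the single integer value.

Enumerate traces; 64 have nonzero weight after conditioning:
  (V=0, Y=3, X=1, W=2, U=2, Z=0) weight 1/960
  (V=0, Y=3, X=1, W=2, U=2, Z=1) weight 1/960
  (V=0, Y=3, X=1, W=2, U=2, Z=2) weight 1/960
  (V=0, Y=3, X=1, W=2, U=2, Z=3) weight 1/960
  (V=0, Y=3, X=1, W=3, U=2, Z=0) weight 1/960
  (V=0, Y=3, X=1, W=3, U=2, Z=1) weight 1/960
  (V=0, Y=3, X=1, W=3, U=2, Z=2) weight 1/960
  (V=0, Y=3, X=1, W=3, U=2, Z=3) weight 1/960
  (V=0, Y=4, X=1, W=2, U=1, Z=0) weight 1/384
  … 55 more
Group by Y:
  weight(Y=3) = 1/30
  weight(Y=4) = 1/12
Total weight = 1/30 + 1/12 = 7/60
P(Y=3 | obs) = 1/30 / 7/60 = 2/7
P(Y=4 | obs) = 1/12 / 7/60 = 5/7
argmax = 4

argmax_v P(Y = v | obs) = 4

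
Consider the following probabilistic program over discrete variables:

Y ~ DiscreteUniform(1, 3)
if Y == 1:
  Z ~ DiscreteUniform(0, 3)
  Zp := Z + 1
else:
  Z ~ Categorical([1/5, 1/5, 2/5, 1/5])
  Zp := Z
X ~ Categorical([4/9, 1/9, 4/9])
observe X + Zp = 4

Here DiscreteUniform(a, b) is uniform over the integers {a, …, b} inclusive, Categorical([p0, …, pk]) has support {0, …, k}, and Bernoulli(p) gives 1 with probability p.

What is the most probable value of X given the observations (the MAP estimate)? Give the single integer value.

Enumerate traces; 7 have nonzero weight after conditioning:
  (Y=1, Z=1, X=2) weight 1/27
  (Y=1, Z=2, X=1) weight 1/108
  (Y=1, Z=3, X=0) weight 1/27
  (Y=2, Z=2, X=2) weight 8/135
  (Y=2, Z=3, X=1) weight 1/135
  (Y=3, Z=2, X=2) weight 8/135
  (Y=3, Z=3, X=1) weight 1/135
Group by X:
  weight(X=0) = 1/27
  weight(X=1) = 13/540
  weight(X=2) = 7/45
Total weight = 1/27 + 13/540 + 7/45 = 13/60
P(X=0 | obs) = 1/27 / 13/60 = 20/117
P(X=1 | obs) = 13/540 / 13/60 = 1/9
P(X=2 | obs) = 7/45 / 13/60 = 28/39
argmax = 2

argmax_v P(X = v | obs) = 2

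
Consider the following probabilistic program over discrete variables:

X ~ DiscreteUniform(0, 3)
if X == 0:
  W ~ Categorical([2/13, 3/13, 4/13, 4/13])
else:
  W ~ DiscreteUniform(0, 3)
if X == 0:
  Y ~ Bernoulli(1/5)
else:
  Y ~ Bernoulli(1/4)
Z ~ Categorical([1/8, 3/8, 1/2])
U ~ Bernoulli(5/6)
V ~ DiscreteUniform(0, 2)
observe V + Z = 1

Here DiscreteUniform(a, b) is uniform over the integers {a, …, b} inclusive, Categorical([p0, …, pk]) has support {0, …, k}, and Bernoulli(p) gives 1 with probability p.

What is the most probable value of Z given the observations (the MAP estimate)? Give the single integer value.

Enumerate traces; 128 have nonzero weight after conditioning:
  (X=0, W=0, Y=0, Z=0, U=0, V=1) weight 1/4680
  (X=0, W=0, Y=0, Z=0, U=1, V=1) weight 1/936
  (X=0, W=0, Y=0, Z=1, U=0, V=0) weight 1/1560
  (X=0, W=0, Y=0, Z=1, U=1, V=0) weight 1/312
  (X=0, W=0, Y=1, Z=0, U=0, V=1) weight 1/18720
  (X=0, W=0, Y=1, Z=0, U=1, V=1) weight 1/3744
  (X=0, W=0, Y=1, Z=1, U=0, V=0) weight 1/6240
  (X=0, W=0, Y=1, Z=1, U=1, V=0) weight 1/1248
  … 120 more
Group by Z:
  weight(Z=0) = 1/24
  weight(Z=1) = 1/8
Total weight = 1/24 + 1/8 = 1/6
P(Z=0 | obs) = 1/24 / 1/6 = 1/4
P(Z=1 | obs) = 1/8 / 1/6 = 3/4
argmax = 1

argmax_v P(Z = v | obs) = 1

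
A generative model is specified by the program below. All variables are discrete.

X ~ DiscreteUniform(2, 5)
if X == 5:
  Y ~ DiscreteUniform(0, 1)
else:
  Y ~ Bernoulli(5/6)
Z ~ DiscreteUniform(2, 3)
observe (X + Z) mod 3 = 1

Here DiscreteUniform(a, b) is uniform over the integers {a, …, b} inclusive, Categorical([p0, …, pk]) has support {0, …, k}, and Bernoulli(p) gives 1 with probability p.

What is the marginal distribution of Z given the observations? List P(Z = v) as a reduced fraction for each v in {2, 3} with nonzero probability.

P(Z=2) = 2/3, P(Z=3) = 1/3

Enumerate traces; 6 have nonzero weight after conditioning:
  (X=2, Y=0, Z=2) weight 1/48
  (X=2, Y=1, Z=2) weight 5/48
  (X=4, Y=0, Z=3) weight 1/48
  (X=4, Y=1, Z=3) weight 5/48
  (X=5, Y=0, Z=2) weight 1/16
  (X=5, Y=1, Z=2) weight 1/16
Group by Z:
  weight(Z=2) = 1/4
  weight(Z=3) = 1/8
Total weight = 1/4 + 1/8 = 3/8
P(Z=2 | obs) = 1/4 / 3/8 = 2/3
P(Z=3 | obs) = 1/8 / 3/8 = 1/3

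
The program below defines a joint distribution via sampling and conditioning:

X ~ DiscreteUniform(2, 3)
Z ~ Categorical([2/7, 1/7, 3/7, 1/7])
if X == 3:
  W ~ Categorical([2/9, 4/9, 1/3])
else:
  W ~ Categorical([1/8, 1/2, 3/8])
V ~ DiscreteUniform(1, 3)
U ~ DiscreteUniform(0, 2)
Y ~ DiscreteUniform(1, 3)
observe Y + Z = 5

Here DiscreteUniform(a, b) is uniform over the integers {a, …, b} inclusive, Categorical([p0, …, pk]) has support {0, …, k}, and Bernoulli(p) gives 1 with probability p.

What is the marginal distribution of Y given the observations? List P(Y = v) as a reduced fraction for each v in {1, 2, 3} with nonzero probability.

P(Y=2) = 1/4, P(Y=3) = 3/4

Enumerate traces; 108 have nonzero weight after conditioning:
  (X=2, Z=2, W=0, V=1, U=0, Y=3) weight 1/1008
  (X=2, Z=2, W=0, V=1, U=1, Y=3) weight 1/1008
  (X=2, Z=2, W=0, V=1, U=2, Y=3) weight 1/1008
  (X=2, Z=2, W=0, V=2, U=0, Y=3) weight 1/1008
  (X=2, Z=2, W=0, V=2, U=1, Y=3) weight 1/1008
  (X=2, Z=2, W=0, V=2, U=2, Y=3) weight 1/1008
  (X=2, Z=2, W=0, V=3, U=0, Y=3) weight 1/1008
  (X=2, Z=2, W=0, V=3, U=1, Y=3) weight 1/1008
  (X=2, Z=3, W=0, V=1, U=0, Y=2) weight 1/3024
  … 99 more
Group by Y:
  weight(Y=2) = 1/21
  weight(Y=3) = 1/7
Total weight = 1/21 + 1/7 = 4/21
P(Y=2 | obs) = 1/21 / 4/21 = 1/4
P(Y=3 | obs) = 1/7 / 4/21 = 3/4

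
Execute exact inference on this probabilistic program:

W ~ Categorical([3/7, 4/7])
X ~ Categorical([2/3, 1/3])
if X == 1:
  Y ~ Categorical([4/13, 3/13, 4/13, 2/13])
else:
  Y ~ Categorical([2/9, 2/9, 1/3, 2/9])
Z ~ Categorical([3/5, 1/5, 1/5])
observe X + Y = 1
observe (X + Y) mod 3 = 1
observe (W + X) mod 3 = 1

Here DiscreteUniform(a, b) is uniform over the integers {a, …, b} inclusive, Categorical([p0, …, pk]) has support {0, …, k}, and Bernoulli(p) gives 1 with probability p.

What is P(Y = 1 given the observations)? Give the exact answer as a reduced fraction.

Enumerate traces; 6 have nonzero weight after conditioning:
  (W=0, X=1, Y=0, Z=0) weight 12/455
  (W=0, X=1, Y=0, Z=1) weight 4/455
  (W=0, X=1, Y=0, Z=2) weight 4/455
  (W=1, X=0, Y=1, Z=0) weight 16/315
  (W=1, X=0, Y=1, Z=1) weight 16/945
  (W=1, X=0, Y=1, Z=2) weight 16/945
Group by Y:
  weight(Y=0) = 4/91
  weight(Y=1) = 16/189
Total weight = 4/91 + 16/189 = 316/2457
P(Y=0 | obs) = 4/91 / 316/2457 = 27/79
P(Y=1 | obs) = 16/189 / 316/2457 = 52/79

P(Y = 1 | obs) = 52/79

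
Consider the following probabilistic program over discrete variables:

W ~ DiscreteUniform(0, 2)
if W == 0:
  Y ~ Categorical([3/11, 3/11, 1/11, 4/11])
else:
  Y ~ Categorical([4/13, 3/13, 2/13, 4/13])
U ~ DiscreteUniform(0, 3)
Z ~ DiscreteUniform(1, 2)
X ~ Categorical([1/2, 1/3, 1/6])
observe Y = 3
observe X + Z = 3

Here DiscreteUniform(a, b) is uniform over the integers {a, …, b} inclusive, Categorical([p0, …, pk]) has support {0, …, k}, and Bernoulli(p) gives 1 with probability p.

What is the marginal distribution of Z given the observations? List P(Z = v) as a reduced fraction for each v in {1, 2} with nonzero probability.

Enumerate traces; 24 have nonzero weight after conditioning:
  (W=0, Y=3, U=0, Z=1, X=2) weight 1/396
  (W=0, Y=3, U=0, Z=2, X=1) weight 1/198
  (W=0, Y=3, U=1, Z=1, X=2) weight 1/396
  (W=0, Y=3, U=1, Z=2, X=1) weight 1/198
  (W=0, Y=3, U=2, Z=1, X=2) weight 1/396
  (W=0, Y=3, U=2, Z=2, X=1) weight 1/198
  (W=0, Y=3, U=3, Z=1, X=2) weight 1/396
  (W=0, Y=3, U=3, Z=2, X=1) weight 1/198
  … 16 more
Group by Z:
  weight(Z=1) = 35/1287
  weight(Z=2) = 70/1287
Total weight = 35/1287 + 70/1287 = 35/429
P(Z=1 | obs) = 35/1287 / 35/429 = 1/3
P(Z=2 | obs) = 70/1287 / 35/429 = 2/3

P(Z=1) = 1/3, P(Z=2) = 2/3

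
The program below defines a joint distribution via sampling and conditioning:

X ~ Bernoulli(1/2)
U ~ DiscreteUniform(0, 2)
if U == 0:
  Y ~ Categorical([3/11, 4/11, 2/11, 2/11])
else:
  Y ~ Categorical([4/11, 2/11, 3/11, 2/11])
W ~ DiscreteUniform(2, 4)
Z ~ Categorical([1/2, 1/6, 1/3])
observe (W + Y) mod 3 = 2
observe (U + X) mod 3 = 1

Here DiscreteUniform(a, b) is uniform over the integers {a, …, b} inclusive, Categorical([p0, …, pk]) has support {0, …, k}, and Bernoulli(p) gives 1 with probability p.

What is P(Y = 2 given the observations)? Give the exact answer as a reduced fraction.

P(Y = 2 | obs) = 5/22

Enumerate traces; 24 have nonzero weight after conditioning:
  (X=0, U=1, Y=0, W=2, Z=0) weight 1/99
  (X=0, U=1, Y=0, W=2, Z=1) weight 1/297
  (X=0, U=1, Y=0, W=2, Z=2) weight 2/297
  (X=0, U=1, Y=1, W=4, Z=0) weight 1/198
  (X=0, U=1, Y=1, W=4, Z=1) weight 1/594
  (X=0, U=1, Y=1, W=4, Z=2) weight 1/297
  (X=0, U=1, Y=2, W=3, Z=0) weight 1/132
  (X=0, U=1, Y=2, W=3, Z=1) weight 1/396
  (X=0, U=1, Y=3, W=2, Z=0) weight 1/198
  … 15 more
Group by Y:
  weight(Y=0) = 7/198
  weight(Y=1) = 1/33
  weight(Y=2) = 5/198
  weight(Y=3) = 2/99
Total weight = 7/198 + 1/33 + 5/198 + 2/99 = 1/9
P(Y=0 | obs) = 7/198 / 1/9 = 7/22
P(Y=1 | obs) = 1/33 / 1/9 = 3/11
P(Y=2 | obs) = 5/198 / 1/9 = 5/22
P(Y=3 | obs) = 2/99 / 1/9 = 2/11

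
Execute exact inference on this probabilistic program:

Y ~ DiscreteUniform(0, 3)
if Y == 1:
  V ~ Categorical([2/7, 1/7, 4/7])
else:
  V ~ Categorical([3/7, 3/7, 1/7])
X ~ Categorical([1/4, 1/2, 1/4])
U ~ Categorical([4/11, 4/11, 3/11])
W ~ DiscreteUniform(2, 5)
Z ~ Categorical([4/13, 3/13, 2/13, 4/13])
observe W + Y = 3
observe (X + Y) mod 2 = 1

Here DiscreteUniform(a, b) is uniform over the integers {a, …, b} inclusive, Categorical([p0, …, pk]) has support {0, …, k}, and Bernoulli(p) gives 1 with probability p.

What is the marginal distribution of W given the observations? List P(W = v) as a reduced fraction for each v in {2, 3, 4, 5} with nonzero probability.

Enumerate traces; 108 have nonzero weight after conditioning:
  (Y=0, V=0, X=1, U=0, W=3, Z=0) weight 3/2002
  (Y=0, V=0, X=1, U=0, W=3, Z=1) weight 9/8008
  (Y=0, V=0, X=1, U=0, W=3, Z=2) weight 3/4004
  (Y=0, V=0, X=1, U=0, W=3, Z=3) weight 3/2002
  (Y=0, V=0, X=1, U=1, W=3, Z=0) weight 3/2002
  (Y=0, V=0, X=1, U=1, W=3, Z=1) weight 9/8008
  (Y=0, V=0, X=1, U=1, W=3, Z=2) weight 3/4004
  (Y=0, V=0, X=1, U=1, W=3, Z=3) weight 3/2002
  (Y=1, V=0, X=0, U=0, W=2, Z=0) weight 1/2002
  … 99 more
Group by W:
  weight(W=2) = 1/32
  weight(W=3) = 1/32
Total weight = 1/32 + 1/32 = 1/16
P(W=2 | obs) = 1/32 / 1/16 = 1/2
P(W=3 | obs) = 1/32 / 1/16 = 1/2

P(W=2) = 1/2, P(W=3) = 1/2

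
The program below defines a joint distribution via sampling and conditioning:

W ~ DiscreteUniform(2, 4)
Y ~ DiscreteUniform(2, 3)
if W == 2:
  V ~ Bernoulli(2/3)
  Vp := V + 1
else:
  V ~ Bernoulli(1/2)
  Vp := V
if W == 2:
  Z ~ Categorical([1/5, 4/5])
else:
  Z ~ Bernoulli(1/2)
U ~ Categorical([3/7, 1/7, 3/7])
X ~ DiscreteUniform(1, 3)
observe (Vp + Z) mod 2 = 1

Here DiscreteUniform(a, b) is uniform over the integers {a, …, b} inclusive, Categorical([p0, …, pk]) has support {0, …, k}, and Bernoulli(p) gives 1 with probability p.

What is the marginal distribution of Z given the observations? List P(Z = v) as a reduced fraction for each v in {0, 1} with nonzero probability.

P(Z=0) = 17/48, P(Z=1) = 31/48

Enumerate traces; 108 have nonzero weight after conditioning:
  (W=2, Y=2, V=0, Z=0, U=0, X=1) weight 1/630
  (W=2, Y=2, V=0, Z=0, U=0, X=2) weight 1/630
  (W=2, Y=2, V=0, Z=0, U=0, X=3) weight 1/630
  (W=2, Y=2, V=0, Z=0, U=1, X=1) weight 1/1890
  (W=2, Y=2, V=0, Z=0, U=1, X=2) weight 1/1890
  (W=2, Y=2, V=0, Z=0, U=1, X=3) weight 1/1890
  (W=2, Y=2, V=0, Z=0, U=2, X=1) weight 1/630
  (W=2, Y=2, V=0, Z=0, U=2, X=2) weight 1/630
  (W=2, Y=2, V=1, Z=1, U=0, X=1) weight 4/315
  … 99 more
Group by Z:
  weight(Z=0) = 17/90
  weight(Z=1) = 31/90
Total weight = 17/90 + 31/90 = 8/15
P(Z=0 | obs) = 17/90 / 8/15 = 17/48
P(Z=1 | obs) = 31/90 / 8/15 = 31/48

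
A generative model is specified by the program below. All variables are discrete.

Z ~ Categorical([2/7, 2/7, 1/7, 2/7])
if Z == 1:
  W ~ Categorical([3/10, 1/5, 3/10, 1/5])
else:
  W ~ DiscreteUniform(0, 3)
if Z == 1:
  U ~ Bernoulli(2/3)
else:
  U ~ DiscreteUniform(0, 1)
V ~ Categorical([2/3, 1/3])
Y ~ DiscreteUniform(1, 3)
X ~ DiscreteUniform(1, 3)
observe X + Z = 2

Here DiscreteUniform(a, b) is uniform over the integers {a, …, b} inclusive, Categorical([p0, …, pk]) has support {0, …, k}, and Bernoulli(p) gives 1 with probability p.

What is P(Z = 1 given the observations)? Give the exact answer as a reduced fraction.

P(Z = 1 | obs) = 1/2

Enumerate traces; 96 have nonzero weight after conditioning:
  (Z=0, W=0, U=0, V=0, Y=1, X=2) weight 1/378
  (Z=0, W=0, U=0, V=0, Y=2, X=2) weight 1/378
  (Z=0, W=0, U=0, V=0, Y=3, X=2) weight 1/378
  (Z=0, W=0, U=0, V=1, Y=1, X=2) weight 1/756
  (Z=0, W=0, U=0, V=1, Y=2, X=2) weight 1/756
  (Z=0, W=0, U=0, V=1, Y=3, X=2) weight 1/756
  (Z=0, W=0, U=1, V=0, Y=1, X=2) weight 1/378
  (Z=0, W=0, U=1, V=0, Y=2, X=2) weight 1/378
  (Z=1, W=0, U=0, V=0, Y=1, X=1) weight 2/945
  … 87 more
Group by Z:
  weight(Z=0) = 2/21
  weight(Z=1) = 2/21
Total weight = 2/21 + 2/21 = 4/21
P(Z=0 | obs) = 2/21 / 4/21 = 1/2
P(Z=1 | obs) = 2/21 / 4/21 = 1/2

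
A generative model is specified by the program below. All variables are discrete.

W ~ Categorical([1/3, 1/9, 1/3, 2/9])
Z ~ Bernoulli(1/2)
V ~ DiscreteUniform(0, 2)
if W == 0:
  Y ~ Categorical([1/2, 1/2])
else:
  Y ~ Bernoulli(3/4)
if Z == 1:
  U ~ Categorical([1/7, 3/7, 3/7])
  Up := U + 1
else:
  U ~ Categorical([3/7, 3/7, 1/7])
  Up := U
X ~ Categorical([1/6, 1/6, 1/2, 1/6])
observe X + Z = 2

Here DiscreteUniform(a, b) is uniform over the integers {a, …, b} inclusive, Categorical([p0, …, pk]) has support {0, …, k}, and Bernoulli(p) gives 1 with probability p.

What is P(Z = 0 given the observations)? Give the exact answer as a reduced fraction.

Enumerate traces; 144 have nonzero weight after conditioning:
  (W=0, Z=0, V=0, Y=0, U=0, X=2) weight 1/168
  (W=0, Z=0, V=0, Y=0, U=1, X=2) weight 1/168
  (W=0, Z=0, V=0, Y=0, U=2, X=2) weight 1/504
  (W=0, Z=0, V=0, Y=1, U=0, X=2) weight 1/168
  (W=0, Z=0, V=0, Y=1, U=1, X=2) weight 1/168
  (W=0, Z=0, V=0, Y=1, U=2, X=2) weight 1/504
  (W=0, Z=0, V=1, Y=0, U=0, X=2) weight 1/168
  (W=0, Z=0, V=1, Y=0, U=1, X=2) weight 1/168
  (W=0, Z=1, V=0, Y=0, U=0, X=1) weight 1/1512
  … 135 more
Group by Z:
  weight(Z=0) = 1/4
  weight(Z=1) = 1/12
Total weight = 1/4 + 1/12 = 1/3
P(Z=0 | obs) = 1/4 / 1/3 = 3/4
P(Z=1 | obs) = 1/12 / 1/3 = 1/4

P(Z = 0 | obs) = 3/4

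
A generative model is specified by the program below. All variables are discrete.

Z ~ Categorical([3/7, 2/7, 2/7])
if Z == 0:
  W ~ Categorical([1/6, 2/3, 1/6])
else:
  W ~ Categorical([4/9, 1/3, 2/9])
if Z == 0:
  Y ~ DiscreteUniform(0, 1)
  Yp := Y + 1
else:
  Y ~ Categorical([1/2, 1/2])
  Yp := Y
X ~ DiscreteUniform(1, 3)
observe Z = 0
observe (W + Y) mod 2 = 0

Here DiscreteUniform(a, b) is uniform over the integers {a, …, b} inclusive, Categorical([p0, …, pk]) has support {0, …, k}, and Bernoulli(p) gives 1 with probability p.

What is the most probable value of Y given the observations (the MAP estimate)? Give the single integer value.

Enumerate traces; 9 have nonzero weight after conditioning:
  (Z=0, W=0, Y=0, X=1) weight 1/84
  (Z=0, W=0, Y=0, X=2) weight 1/84
  (Z=0, W=0, Y=0, X=3) weight 1/84
  (Z=0, W=1, Y=1, X=1) weight 1/21
  (Z=0, W=1, Y=1, X=2) weight 1/21
  (Z=0, W=1, Y=1, X=3) weight 1/21
  (Z=0, W=2, Y=0, X=1) weight 1/84
  (Z=0, W=2, Y=0, X=2) weight 1/84
  … 1 more
Group by Y:
  weight(Y=0) = 1/14
  weight(Y=1) = 1/7
Total weight = 1/14 + 1/7 = 3/14
P(Y=0 | obs) = 1/14 / 3/14 = 1/3
P(Y=1 | obs) = 1/7 / 3/14 = 2/3
argmax = 1

argmax_v P(Y = v | obs) = 1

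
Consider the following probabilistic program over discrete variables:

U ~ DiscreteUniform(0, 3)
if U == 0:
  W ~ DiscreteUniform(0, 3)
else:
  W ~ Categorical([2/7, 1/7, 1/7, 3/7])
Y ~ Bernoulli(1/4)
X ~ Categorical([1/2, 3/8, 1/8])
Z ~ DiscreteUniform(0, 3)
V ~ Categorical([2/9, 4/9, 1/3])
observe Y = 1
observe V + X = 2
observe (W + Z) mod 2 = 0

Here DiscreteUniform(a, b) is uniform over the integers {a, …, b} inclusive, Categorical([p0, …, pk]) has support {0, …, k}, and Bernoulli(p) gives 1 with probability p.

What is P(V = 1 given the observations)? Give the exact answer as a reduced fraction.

Enumerate traces; 96 have nonzero weight after conditioning:
  (U=0, W=0, Y=1, X=0, Z=0, V=2) weight 1/1536
  (U=0, W=0, Y=1, X=0, Z=2, V=2) weight 1/1536
  (U=0, W=0, Y=1, X=1, Z=0, V=1) weight 1/1536
  (U=0, W=0, Y=1, X=1, Z=2, V=1) weight 1/1536
  (U=0, W=0, Y=1, X=2, Z=0, V=0) weight 1/9216
  (U=0, W=0, Y=1, X=2, Z=2, V=0) weight 1/9216
  (U=0, W=1, Y=1, X=0, Z=1, V=2) weight 1/1536
  (U=0, W=1, Y=1, X=0, Z=3, V=2) weight 1/1536
  … 88 more
Group by V:
  weight(V=0) = 1/288
  weight(V=1) = 1/48
  weight(V=2) = 1/48
Total weight = 1/288 + 1/48 + 1/48 = 13/288
P(V=0 | obs) = 1/288 / 13/288 = 1/13
P(V=1 | obs) = 1/48 / 13/288 = 6/13
P(V=2 | obs) = 1/48 / 13/288 = 6/13

P(V = 1 | obs) = 6/13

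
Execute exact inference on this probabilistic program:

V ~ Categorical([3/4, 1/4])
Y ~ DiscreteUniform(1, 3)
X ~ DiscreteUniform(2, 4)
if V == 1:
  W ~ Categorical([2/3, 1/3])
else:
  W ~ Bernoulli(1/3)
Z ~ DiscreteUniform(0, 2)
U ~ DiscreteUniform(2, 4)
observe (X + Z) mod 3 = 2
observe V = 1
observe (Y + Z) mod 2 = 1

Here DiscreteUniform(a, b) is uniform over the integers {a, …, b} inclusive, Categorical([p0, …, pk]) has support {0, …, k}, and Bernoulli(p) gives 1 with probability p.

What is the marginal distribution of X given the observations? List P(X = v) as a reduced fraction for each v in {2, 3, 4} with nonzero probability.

P(X=2) = 2/5, P(X=3) = 2/5, P(X=4) = 1/5

Enumerate traces; 30 have nonzero weight after conditioning:
  (V=1, Y=1, X=2, W=0, Z=0, U=2) weight 1/486
  (V=1, Y=1, X=2, W=0, Z=0, U=3) weight 1/486
  (V=1, Y=1, X=2, W=0, Z=0, U=4) weight 1/486
  (V=1, Y=1, X=2, W=1, Z=0, U=2) weight 1/972
  (V=1, Y=1, X=2, W=1, Z=0, U=3) weight 1/972
  (V=1, Y=1, X=2, W=1, Z=0, U=4) weight 1/972
  (V=1, Y=1, X=3, W=0, Z=2, U=2) weight 1/486
  (V=1, Y=1, X=3, W=0, Z=2, U=3) weight 1/486
  (V=1, Y=2, X=4, W=0, Z=1, U=2) weight 1/486
  … 21 more
Group by X:
  weight(X=2) = 1/54
  weight(X=3) = 1/54
  weight(X=4) = 1/108
Total weight = 1/54 + 1/54 + 1/108 = 5/108
P(X=2 | obs) = 1/54 / 5/108 = 2/5
P(X=3 | obs) = 1/54 / 5/108 = 2/5
P(X=4 | obs) = 1/108 / 5/108 = 1/5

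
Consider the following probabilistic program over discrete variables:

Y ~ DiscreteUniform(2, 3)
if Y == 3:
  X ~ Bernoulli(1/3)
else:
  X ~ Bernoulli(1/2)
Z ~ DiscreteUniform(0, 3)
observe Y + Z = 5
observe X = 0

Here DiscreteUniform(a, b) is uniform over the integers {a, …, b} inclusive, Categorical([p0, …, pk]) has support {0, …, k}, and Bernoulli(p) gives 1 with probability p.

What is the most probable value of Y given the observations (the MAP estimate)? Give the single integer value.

argmax_v P(Y = v | obs) = 3

Enumerate traces; 2 have nonzero weight after conditioning:
  (Y=2, X=0, Z=3) weight 1/16
  (Y=3, X=0, Z=2) weight 1/12
Group by Y:
  weight(Y=2) = 1/16
  weight(Y=3) = 1/12
Total weight = 1/16 + 1/12 = 7/48
P(Y=2 | obs) = 1/16 / 7/48 = 3/7
P(Y=3 | obs) = 1/12 / 7/48 = 4/7
argmax = 3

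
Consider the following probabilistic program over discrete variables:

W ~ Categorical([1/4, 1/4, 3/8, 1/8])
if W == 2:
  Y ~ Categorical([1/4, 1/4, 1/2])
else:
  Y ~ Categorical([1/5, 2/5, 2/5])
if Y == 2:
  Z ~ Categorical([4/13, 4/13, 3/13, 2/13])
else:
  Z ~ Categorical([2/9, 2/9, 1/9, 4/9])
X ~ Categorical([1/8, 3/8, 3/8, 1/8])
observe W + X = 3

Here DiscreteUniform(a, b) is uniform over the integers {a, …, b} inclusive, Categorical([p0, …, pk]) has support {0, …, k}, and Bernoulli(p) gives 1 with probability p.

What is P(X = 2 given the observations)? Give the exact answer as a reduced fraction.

P(X = 2 | obs) = 1/3

Enumerate traces; 48 have nonzero weight after conditioning:
  (W=0, Y=0, Z=0, X=3) weight 1/720
  (W=0, Y=0, Z=1, X=3) weight 1/720
  (W=0, Y=0, Z=2, X=3) weight 1/1440
  (W=0, Y=0, Z=3, X=3) weight 1/360
  (W=0, Y=1, Z=0, X=3) weight 1/360
  (W=0, Y=1, Z=1, X=3) weight 1/360
  (W=0, Y=1, Z=2, X=3) weight 1/720
  (W=0, Y=1, Z=3, X=3) weight 1/180
  (W=1, Y=0, Z=0, X=2) weight 1/240
  (W=2, Y=0, Z=0, X=1) weight 1/128
  … 38 more
Group by X:
  weight(X=0) = 1/64
  weight(X=1) = 9/64
  weight(X=2) = 3/32
  weight(X=3) = 1/32
Total weight = 1/64 + 9/64 + 3/32 + 1/32 = 9/32
P(X=0 | obs) = 1/64 / 9/32 = 1/18
P(X=1 | obs) = 9/64 / 9/32 = 1/2
P(X=2 | obs) = 3/32 / 9/32 = 1/3
P(X=3 | obs) = 1/32 / 9/32 = 1/9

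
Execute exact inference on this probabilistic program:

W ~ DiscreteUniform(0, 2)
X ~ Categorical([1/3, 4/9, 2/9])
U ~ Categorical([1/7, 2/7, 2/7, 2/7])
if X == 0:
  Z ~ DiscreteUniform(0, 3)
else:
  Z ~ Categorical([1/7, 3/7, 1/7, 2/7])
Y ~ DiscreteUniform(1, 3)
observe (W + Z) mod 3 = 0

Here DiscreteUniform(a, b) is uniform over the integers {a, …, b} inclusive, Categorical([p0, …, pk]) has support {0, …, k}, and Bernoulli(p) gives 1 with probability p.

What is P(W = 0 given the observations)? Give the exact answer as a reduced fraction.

P(W = 0 | obs) = 19/42

Enumerate traces; 144 have nonzero weight after conditioning:
  (W=0, X=0, U=0, Z=0, Y=1) weight 1/756
  (W=0, X=0, U=0, Z=0, Y=2) weight 1/756
  (W=0, X=0, U=0, Z=0, Y=3) weight 1/756
  (W=0, X=0, U=0, Z=3, Y=1) weight 1/756
  (W=0, X=0, U=0, Z=3, Y=2) weight 1/756
  (W=0, X=0, U=0, Z=3, Y=3) weight 1/756
  (W=0, X=0, U=1, Z=0, Y=1) weight 1/378
  (W=0, X=0, U=1, Z=0, Y=2) weight 1/378
  (W=1, X=0, U=0, Z=2, Y=1) weight 1/756
  (W=2, X=0, U=0, Z=1, Y=1) weight 1/756
  … 134 more
Group by W:
  weight(W=0) = 19/126
  weight(W=1) = 5/84
  weight(W=2) = 31/252
Total weight = 19/126 + 5/84 + 31/252 = 1/3
P(W=0 | obs) = 19/126 / 1/3 = 19/42
P(W=1 | obs) = 5/84 / 1/3 = 5/28
P(W=2 | obs) = 31/252 / 1/3 = 31/84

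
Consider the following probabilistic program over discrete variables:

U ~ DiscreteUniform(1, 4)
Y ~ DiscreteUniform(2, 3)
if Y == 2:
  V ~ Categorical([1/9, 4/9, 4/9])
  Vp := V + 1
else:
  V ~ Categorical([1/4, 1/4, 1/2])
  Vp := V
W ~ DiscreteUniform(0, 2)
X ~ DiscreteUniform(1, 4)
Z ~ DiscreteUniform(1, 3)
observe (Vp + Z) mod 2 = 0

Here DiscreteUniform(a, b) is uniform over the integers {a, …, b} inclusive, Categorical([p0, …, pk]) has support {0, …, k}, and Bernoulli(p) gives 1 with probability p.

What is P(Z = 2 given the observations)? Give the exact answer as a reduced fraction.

P(Z = 2 | obs) = 43/101

Enumerate traces; 432 have nonzero weight after conditioning:
  (U=1, Y=2, V=0, W=0, X=1, Z=1) weight 1/2592
  (U=1, Y=2, V=0, W=0, X=1, Z=3) weight 1/2592
  (U=1, Y=2, V=0, W=0, X=2, Z=1) weight 1/2592
  (U=1, Y=2, V=0, W=0, X=2, Z=3) weight 1/2592
  (U=1, Y=2, V=0, W=0, X=3, Z=1) weight 1/2592
  (U=1, Y=2, V=0, W=0, X=3, Z=3) weight 1/2592
  (U=1, Y=2, V=0, W=0, X=4, Z=1) weight 1/2592
  (U=1, Y=2, V=0, W=0, X=4, Z=3) weight 1/2592
  (U=1, Y=2, V=1, W=0, X=1, Z=2) weight 1/648
  … 423 more
Group by Z:
  weight(Z=1) = 29/216
  weight(Z=2) = 43/216
  weight(Z=3) = 29/216
Total weight = 29/216 + 43/216 + 29/216 = 101/216
P(Z=1 | obs) = 29/216 / 101/216 = 29/101
P(Z=2 | obs) = 43/216 / 101/216 = 43/101
P(Z=3 | obs) = 29/216 / 101/216 = 29/101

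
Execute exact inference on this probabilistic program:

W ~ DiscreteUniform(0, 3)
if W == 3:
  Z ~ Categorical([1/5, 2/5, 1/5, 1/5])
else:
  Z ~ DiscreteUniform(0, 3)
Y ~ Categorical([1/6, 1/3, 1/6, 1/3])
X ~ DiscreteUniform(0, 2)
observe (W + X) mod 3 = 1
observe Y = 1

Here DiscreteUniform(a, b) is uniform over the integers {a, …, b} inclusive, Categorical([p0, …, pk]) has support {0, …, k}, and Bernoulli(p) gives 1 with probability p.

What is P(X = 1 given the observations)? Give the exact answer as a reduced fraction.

P(X = 1 | obs) = 1/2

Enumerate traces; 16 have nonzero weight after conditioning:
  (W=0, Z=0, Y=1, X=1) weight 1/144
  (W=0, Z=1, Y=1, X=1) weight 1/144
  (W=0, Z=2, Y=1, X=1) weight 1/144
  (W=0, Z=3, Y=1, X=1) weight 1/144
  (W=1, Z=0, Y=1, X=0) weight 1/144
  (W=1, Z=1, Y=1, X=0) weight 1/144
  (W=1, Z=2, Y=1, X=0) weight 1/144
  (W=1, Z=3, Y=1, X=0) weight 1/144
  (W=2, Z=0, Y=1, X=2) weight 1/144
  … 7 more
Group by X:
  weight(X=0) = 1/36
  weight(X=1) = 1/18
  weight(X=2) = 1/36
Total weight = 1/36 + 1/18 + 1/36 = 1/9
P(X=0 | obs) = 1/36 / 1/9 = 1/4
P(X=1 | obs) = 1/18 / 1/9 = 1/2
P(X=2 | obs) = 1/36 / 1/9 = 1/4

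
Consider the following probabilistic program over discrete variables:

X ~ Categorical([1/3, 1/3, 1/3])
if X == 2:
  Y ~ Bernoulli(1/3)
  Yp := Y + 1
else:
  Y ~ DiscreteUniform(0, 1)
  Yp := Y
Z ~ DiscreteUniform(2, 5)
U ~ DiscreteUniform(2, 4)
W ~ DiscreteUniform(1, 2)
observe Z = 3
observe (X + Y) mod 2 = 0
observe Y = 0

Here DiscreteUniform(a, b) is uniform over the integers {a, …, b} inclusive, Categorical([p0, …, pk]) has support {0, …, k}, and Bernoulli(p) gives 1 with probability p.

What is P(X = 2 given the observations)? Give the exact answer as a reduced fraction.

Enumerate traces; 12 have nonzero weight after conditioning:
  (X=0, Y=0, Z=3, U=2, W=1) weight 1/144
  (X=0, Y=0, Z=3, U=2, W=2) weight 1/144
  (X=0, Y=0, Z=3, U=3, W=1) weight 1/144
  (X=0, Y=0, Z=3, U=3, W=2) weight 1/144
  (X=0, Y=0, Z=3, U=4, W=1) weight 1/144
  (X=0, Y=0, Z=3, U=4, W=2) weight 1/144
  (X=2, Y=0, Z=3, U=2, W=1) weight 1/108
  (X=2, Y=0, Z=3, U=2, W=2) weight 1/108
  … 4 more
Group by X:
  weight(X=0) = 1/24
  weight(X=2) = 1/18
Total weight = 1/24 + 1/18 = 7/72
P(X=0 | obs) = 1/24 / 7/72 = 3/7
P(X=2 | obs) = 1/18 / 7/72 = 4/7

P(X = 2 | obs) = 4/7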